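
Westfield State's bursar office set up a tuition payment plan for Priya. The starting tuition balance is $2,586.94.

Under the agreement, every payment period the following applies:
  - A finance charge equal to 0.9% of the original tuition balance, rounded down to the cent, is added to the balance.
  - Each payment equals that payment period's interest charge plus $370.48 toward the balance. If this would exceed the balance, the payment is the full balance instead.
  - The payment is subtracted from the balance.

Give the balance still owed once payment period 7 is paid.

Payment period 1: $2,586.94 +$23.28 interest = $2,610.22; pay $393.76 → $2,216.46
Payment period 2: $2,216.46 +$23.28 interest = $2,239.74; pay $393.76 → $1,845.98
Payment period 3: $1,845.98 +$23.28 interest = $1,869.26; pay $393.76 → $1,475.50
Payment period 4: $1,475.50 +$23.28 interest = $1,498.78; pay $393.76 → $1,105.02
Payment period 5: $1,105.02 +$23.28 interest = $1,128.30; pay $393.76 → $734.54
Payment period 6: $734.54 +$23.28 interest = $757.82; pay $393.76 → $364.06
Payment period 7: $364.06 +$23.28 interest = $387.34; pay $387.34 → $0.00

$0.00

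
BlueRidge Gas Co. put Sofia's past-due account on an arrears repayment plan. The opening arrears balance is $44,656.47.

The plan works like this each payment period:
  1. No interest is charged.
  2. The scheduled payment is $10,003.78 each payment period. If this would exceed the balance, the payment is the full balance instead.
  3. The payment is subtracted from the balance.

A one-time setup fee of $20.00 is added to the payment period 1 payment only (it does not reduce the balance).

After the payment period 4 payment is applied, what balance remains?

$4,641.35

Payment period 1: opening $44,656.47; payment $10,003.78 (+ $20.00 fee); balance $34,652.69
Payment period 2: opening $34,652.69; payment $10,003.78; balance $24,648.91
Payment period 3: opening $24,648.91; payment $10,003.78; balance $14,645.13
Payment period 4: opening $14,645.13; payment $10,003.78; balance $4,641.35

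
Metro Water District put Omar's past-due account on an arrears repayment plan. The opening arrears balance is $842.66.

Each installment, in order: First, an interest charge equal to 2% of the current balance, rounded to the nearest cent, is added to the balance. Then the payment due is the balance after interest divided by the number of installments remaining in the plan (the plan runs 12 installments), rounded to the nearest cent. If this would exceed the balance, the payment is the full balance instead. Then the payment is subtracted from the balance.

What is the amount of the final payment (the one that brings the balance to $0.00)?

$89.06

# | Opening | Interest | Payment | End bal
1 | $842.66 | $16.85 | $71.63 | $787.88
2 | $787.88 | $15.76 | $73.06 | $730.58
3 | $730.58 | $14.61 | $74.52 | $670.67
4 | $670.67 | $13.41 | $76.01 | $608.07
5 | $608.07 | $12.16 | $77.53 | $542.70
6 | $542.70 | $10.85 | $79.08 | $474.47
7 | $474.47 | $9.49 | $80.66 | $403.30
8 | $403.30 | $8.07 | $82.27 | $329.10
9 | $329.10 | $6.58 | $83.92 | $251.76
10 | $251.76 | $5.04 | $85.60 | $171.20
11 | $171.20 | $3.42 | $87.31 | $87.31
12 | $87.31 | $1.75 | $89.06 | $0.00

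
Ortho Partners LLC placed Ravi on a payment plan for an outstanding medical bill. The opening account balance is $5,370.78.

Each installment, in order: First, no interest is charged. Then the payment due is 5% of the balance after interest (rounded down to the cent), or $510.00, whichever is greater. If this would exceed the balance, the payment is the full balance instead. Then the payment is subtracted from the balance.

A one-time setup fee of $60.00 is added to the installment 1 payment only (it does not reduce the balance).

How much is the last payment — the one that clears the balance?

$270.78

Installment 1: $5,370.78 − $510.00 (+ $60.00 fee) → $4,860.78
Installment 2: $4,860.78 − $510.00 → $4,350.78
Installment 3: $4,350.78 − $510.00 → $3,840.78
Installment 4: $3,840.78 − $510.00 → $3,330.78
Installment 5: $3,330.78 − $510.00 → $2,820.78
Installment 6: $2,820.78 − $510.00 → $2,310.78
Installment 7: $2,310.78 − $510.00 → $1,800.78
Installment 8: $1,800.78 − $510.00 → $1,290.78
Installment 9: $1,290.78 − $510.00 → $780.78
Installment 10: $780.78 − $510.00 → $270.78
Installment 11: $270.78 − $270.78 → $0.00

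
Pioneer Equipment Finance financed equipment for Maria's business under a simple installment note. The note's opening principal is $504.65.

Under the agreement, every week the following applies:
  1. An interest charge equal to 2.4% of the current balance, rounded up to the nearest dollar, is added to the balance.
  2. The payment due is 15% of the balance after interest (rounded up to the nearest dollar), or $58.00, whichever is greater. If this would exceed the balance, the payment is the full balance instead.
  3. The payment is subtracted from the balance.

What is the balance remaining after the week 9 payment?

$18.65

Week 1: opening $504.65; interest $13.00 → $517.65; payment $78.00; balance $439.65
Week 2: opening $439.65; interest $11.00 → $450.65; payment $68.00; balance $382.65
Week 3: opening $382.65; interest $10.00 → $392.65; payment $59.00; balance $333.65
Week 4: opening $333.65; interest $9.00 → $342.65; payment $58.00; balance $284.65
Week 5: opening $284.65; interest $7.00 → $291.65; payment $58.00; balance $233.65
Week 6: opening $233.65; interest $6.00 → $239.65; payment $58.00; balance $181.65
Week 7: opening $181.65; interest $5.00 → $186.65; payment $58.00; balance $128.65
Week 8: opening $128.65; interest $4.00 → $132.65; payment $58.00; balance $74.65
Week 9: opening $74.65; interest $2.00 → $76.65; payment $58.00; balance $18.65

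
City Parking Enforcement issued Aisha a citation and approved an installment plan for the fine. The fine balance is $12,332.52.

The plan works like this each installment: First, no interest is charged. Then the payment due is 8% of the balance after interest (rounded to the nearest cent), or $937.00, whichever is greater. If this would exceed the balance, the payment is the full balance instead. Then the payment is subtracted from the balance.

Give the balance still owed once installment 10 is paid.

$2,912.92

# | Opening | Payment | End bal
1 | $12,332.52 | $986.60 | $11,345.92
2 | $11,345.92 | $937.00 | $10,408.92
3 | $10,408.92 | $937.00 | $9,471.92
4 | $9,471.92 | $937.00 | $8,534.92
5 | $8,534.92 | $937.00 | $7,597.92
6 | $7,597.92 | $937.00 | $6,660.92
7 | $6,660.92 | $937.00 | $5,723.92
8 | $5,723.92 | $937.00 | $4,786.92
9 | $4,786.92 | $937.00 | $3,849.92
10 | $3,849.92 | $937.00 | $2,912.92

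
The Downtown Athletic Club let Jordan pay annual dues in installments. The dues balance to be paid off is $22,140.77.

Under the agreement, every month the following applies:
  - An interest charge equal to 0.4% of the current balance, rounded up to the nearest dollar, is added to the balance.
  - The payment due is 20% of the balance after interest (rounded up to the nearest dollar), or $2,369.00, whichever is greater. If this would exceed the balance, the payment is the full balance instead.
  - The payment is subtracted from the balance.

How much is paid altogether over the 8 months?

$22,497.77

Month 1: opening $22,140.77; interest $89.00 → $22,229.77; payment $4,446.00; balance $17,783.77
Month 2: opening $17,783.77; interest $72.00 → $17,855.77; payment $3,572.00; balance $14,283.77
Month 3: opening $14,283.77; interest $58.00 → $14,341.77; payment $2,869.00; balance $11,472.77
Month 4: opening $11,472.77; interest $46.00 → $11,518.77; payment $2,369.00; balance $9,149.77
Month 5: opening $9,149.77; interest $37.00 → $9,186.77; payment $2,369.00; balance $6,817.77
Month 6: opening $6,817.77; interest $28.00 → $6,845.77; payment $2,369.00; balance $4,476.77
Month 7: opening $4,476.77; interest $18.00 → $4,494.77; payment $2,369.00; balance $2,125.77
Month 8: opening $2,125.77; interest $9.00 → $2,134.77; payment $2,134.77; balance $0.00
Total paid: $22,497.77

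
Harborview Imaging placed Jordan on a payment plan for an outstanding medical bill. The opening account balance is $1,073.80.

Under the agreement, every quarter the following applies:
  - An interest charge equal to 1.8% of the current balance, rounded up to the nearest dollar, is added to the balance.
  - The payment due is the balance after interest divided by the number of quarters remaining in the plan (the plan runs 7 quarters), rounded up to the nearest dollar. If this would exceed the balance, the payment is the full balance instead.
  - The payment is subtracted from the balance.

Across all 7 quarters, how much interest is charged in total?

Quarter 1: $1,073.80 +$20.00 interest = $1,093.80; pay $157.00 → $936.80
Quarter 2: $936.80 +$17.00 interest = $953.80; pay $159.00 → $794.80
Quarter 3: $794.80 +$15.00 interest = $809.80; pay $162.00 → $647.80
Quarter 4: $647.80 +$12.00 interest = $659.80; pay $165.00 → $494.80
Quarter 5: $494.80 +$9.00 interest = $503.80; pay $168.00 → $335.80
Quarter 6: $335.80 +$7.00 interest = $342.80; pay $172.00 → $170.80
Quarter 7: $170.80 +$4.00 interest = $174.80; pay $174.80 → $0.00
Total interest: $20.00 + $17.00 + $15.00 + $12.00 + $9.00 + $7.00 + $4.00 = $84.00

$84.00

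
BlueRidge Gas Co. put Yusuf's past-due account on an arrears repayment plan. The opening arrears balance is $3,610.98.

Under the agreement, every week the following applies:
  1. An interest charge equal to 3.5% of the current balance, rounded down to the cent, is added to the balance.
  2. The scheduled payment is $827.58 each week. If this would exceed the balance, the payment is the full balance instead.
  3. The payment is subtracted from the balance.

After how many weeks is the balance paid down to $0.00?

5

Week 1: opening $3,610.98; interest $126.38 → $3,737.36; payment $827.58; balance $2,909.78
Week 2: opening $2,909.78; interest $101.84 → $3,011.62; payment $827.58; balance $2,184.04
Week 3: opening $2,184.04; interest $76.44 → $2,260.48; payment $827.58; balance $1,432.90
Week 4: opening $1,432.90; interest $50.15 → $1,483.05; payment $827.58; balance $655.47
Week 5: opening $655.47; interest $22.94 → $678.41; payment $678.41; balance $0.00
Balance reaches $0.00 in week 5.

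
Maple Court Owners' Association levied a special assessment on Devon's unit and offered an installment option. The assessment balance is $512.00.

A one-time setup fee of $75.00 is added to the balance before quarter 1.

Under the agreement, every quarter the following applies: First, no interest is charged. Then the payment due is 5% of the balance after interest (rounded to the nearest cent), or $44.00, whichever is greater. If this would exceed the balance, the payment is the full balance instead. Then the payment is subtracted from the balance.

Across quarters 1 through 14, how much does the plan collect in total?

$587.00

Quarter 1: $587.00 − $44.00 → $543.00
Quarter 2: $543.00 − $44.00 → $499.00
Quarter 3: $499.00 − $44.00 → $455.00
Quarter 4: $455.00 − $44.00 → $411.00
Quarter 5: $411.00 − $44.00 → $367.00
Quarter 6: $367.00 − $44.00 → $323.00
Quarter 7: $323.00 − $44.00 → $279.00
Quarter 8: $279.00 − $44.00 → $235.00
Quarter 9: $235.00 − $44.00 → $191.00
Quarter 10: $191.00 − $44.00 → $147.00
Quarter 11: $147.00 − $44.00 → $103.00
Quarter 12: $103.00 − $44.00 → $59.00
Quarter 13: $59.00 − $44.00 → $15.00
Quarter 14: $15.00 − $15.00 → $0.00
Total paid: $587.00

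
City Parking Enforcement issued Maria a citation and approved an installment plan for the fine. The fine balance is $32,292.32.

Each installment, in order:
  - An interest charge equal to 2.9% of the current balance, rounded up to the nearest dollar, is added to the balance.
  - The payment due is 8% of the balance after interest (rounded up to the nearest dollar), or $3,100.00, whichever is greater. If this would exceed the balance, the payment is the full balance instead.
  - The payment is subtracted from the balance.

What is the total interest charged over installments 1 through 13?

$6,728.00

# | Opening | Interest | Payment | End bal
1 | $32,292.32 | $937.00 | $3,100.00 | $30,129.32
2 | $30,129.32 | $874.00 | $3,100.00 | $27,903.32
3 | $27,903.32 | $810.00 | $3,100.00 | $25,613.32
4 | $25,613.32 | $743.00 | $3,100.00 | $23,256.32
5 | $23,256.32 | $675.00 | $3,100.00 | $20,831.32
6 | $20,831.32 | $605.00 | $3,100.00 | $18,336.32
7 | $18,336.32 | $532.00 | $3,100.00 | $15,768.32
8 | $15,768.32 | $458.00 | $3,100.00 | $13,126.32
9 | $13,126.32 | $381.00 | $3,100.00 | $10,407.32
10 | $10,407.32 | $302.00 | $3,100.00 | $7,609.32
11 | $7,609.32 | $221.00 | $3,100.00 | $4,730.32
12 | $4,730.32 | $138.00 | $3,100.00 | $1,768.32
13 | $1,768.32 | $52.00 | $1,820.32 | $0.00
Total interest: $937.00 + $874.00 + $810.00 + $743.00 + $675.00 + $605.00 + $532.00 + $458.00 + $381.00 + $302.00 + $221.00 + $138.00 + $52.00 = $6,728.00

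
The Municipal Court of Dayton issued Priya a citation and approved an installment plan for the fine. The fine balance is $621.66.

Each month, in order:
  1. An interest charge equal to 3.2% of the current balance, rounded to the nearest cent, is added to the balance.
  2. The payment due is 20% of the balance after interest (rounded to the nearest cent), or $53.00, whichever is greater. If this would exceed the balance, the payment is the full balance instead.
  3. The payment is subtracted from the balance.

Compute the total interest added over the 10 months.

$93.46

Month 1: $621.66 +$19.89 interest = $641.55; pay $128.31 → $513.24
Month 2: $513.24 +$16.42 interest = $529.66; pay $105.93 → $423.73
Month 3: $423.73 +$13.56 interest = $437.29; pay $87.46 → $349.83
Month 4: $349.83 +$11.19 interest = $361.02; pay $72.20 → $288.82
Month 5: $288.82 +$9.24 interest = $298.06; pay $59.61 → $238.45
Month 6: $238.45 +$7.63 interest = $246.08; pay $53.00 → $193.08
Month 7: $193.08 +$6.18 interest = $199.26; pay $53.00 → $146.26
Month 8: $146.26 +$4.68 interest = $150.94; pay $53.00 → $97.94
Month 9: $97.94 +$3.13 interest = $101.07; pay $53.00 → $48.07
Month 10: $48.07 +$1.54 interest = $49.61; pay $49.61 → $0.00
Total interest: $19.89 + $16.42 + $13.56 + $11.19 + $9.24 + $7.63 + $6.18 + $4.68 + $3.13 + $1.54 = $93.46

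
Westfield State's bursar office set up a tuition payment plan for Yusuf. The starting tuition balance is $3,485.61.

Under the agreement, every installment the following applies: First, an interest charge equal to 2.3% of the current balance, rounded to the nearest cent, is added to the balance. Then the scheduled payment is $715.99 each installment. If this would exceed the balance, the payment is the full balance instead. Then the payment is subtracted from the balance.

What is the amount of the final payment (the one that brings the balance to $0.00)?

Installment 1: opening $3,485.61; interest $80.17 → $3,565.78; payment $715.99; balance $2,849.79
Installment 2: opening $2,849.79; interest $65.55 → $2,915.34; payment $715.99; balance $2,199.35
Installment 3: opening $2,199.35; interest $50.59 → $2,249.94; payment $715.99; balance $1,533.95
Installment 4: opening $1,533.95; interest $35.28 → $1,569.23; payment $715.99; balance $853.24
Installment 5: opening $853.24; interest $19.62 → $872.86; payment $715.99; balance $156.87
Installment 6: opening $156.87; interest $3.61 → $160.48; payment $160.48; balance $0.00

$160.48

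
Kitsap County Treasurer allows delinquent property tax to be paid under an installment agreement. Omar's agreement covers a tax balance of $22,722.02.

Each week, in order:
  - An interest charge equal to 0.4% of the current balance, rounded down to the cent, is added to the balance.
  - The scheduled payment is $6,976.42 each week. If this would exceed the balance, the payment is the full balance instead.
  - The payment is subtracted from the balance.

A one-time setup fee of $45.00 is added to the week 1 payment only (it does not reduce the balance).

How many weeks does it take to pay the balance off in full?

Week 1: opening $22,722.02; interest $90.88 → $22,812.90; payment $6,976.42 (+ $45.00 fee); balance $15,836.48
Week 2: opening $15,836.48; interest $63.34 → $15,899.82; payment $6,976.42; balance $8,923.40
Week 3: opening $8,923.40; interest $35.69 → $8,959.09; payment $6,976.42; balance $1,982.67
Week 4: opening $1,982.67; interest $7.93 → $1,990.60; payment $1,990.60; balance $0.00
Balance reaches $0.00 in week 4.

4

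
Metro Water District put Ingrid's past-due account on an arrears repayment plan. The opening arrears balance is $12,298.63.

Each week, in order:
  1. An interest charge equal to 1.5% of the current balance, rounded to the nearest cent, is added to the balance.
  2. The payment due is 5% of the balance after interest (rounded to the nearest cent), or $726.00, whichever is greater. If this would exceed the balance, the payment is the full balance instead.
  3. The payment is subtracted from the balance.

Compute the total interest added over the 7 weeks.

Week 1: $12,298.63 +$184.48 interest = $12,483.11; pay $726.00 → $11,757.11
Week 2: $11,757.11 +$176.36 interest = $11,933.47; pay $726.00 → $11,207.47
Week 3: $11,207.47 +$168.11 interest = $11,375.58; pay $726.00 → $10,649.58
Week 4: $10,649.58 +$159.74 interest = $10,809.32; pay $726.00 → $10,083.32
Week 5: $10,083.32 +$151.25 interest = $10,234.57; pay $726.00 → $9,508.57
Week 6: $9,508.57 +$142.63 interest = $9,651.20; pay $726.00 → $8,925.20
Week 7: $8,925.20 +$133.88 interest = $9,059.08; pay $726.00 → $8,333.08
Total interest: $184.48 + $176.36 + $168.11 + $159.74 + $151.25 + $142.63 + $133.88 = $1,116.45

$1,116.45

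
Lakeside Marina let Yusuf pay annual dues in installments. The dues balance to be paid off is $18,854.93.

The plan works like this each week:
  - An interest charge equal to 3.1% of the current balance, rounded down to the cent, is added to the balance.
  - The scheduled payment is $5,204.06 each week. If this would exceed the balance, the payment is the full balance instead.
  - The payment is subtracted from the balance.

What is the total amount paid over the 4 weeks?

$20,315.79

Week 1: opening $18,854.93; interest $584.50 → $19,439.43; payment $5,204.06; balance $14,235.37
Week 2: opening $14,235.37; interest $441.29 → $14,676.66; payment $5,204.06; balance $9,472.60
Week 3: opening $9,472.60; interest $293.65 → $9,766.25; payment $5,204.06; balance $4,562.19
Week 4: opening $4,562.19; interest $141.42 → $4,703.61; payment $4,703.61; balance $0.00
Total paid: $20,315.79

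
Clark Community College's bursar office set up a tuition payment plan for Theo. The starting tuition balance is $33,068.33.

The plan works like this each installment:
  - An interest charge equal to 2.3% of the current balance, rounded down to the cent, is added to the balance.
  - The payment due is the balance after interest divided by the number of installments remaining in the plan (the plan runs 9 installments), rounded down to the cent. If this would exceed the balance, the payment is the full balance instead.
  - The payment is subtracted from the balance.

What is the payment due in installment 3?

Installment 1: $33,068.33 +$760.57 interest = $33,828.90; pay $3,758.76 → $30,070.14
Installment 2: $30,070.14 +$691.61 interest = $30,761.75; pay $3,845.21 → $26,916.54
Installment 3: $26,916.54 +$619.08 interest = $27,535.62; pay $3,933.66 → $23,601.96

$3,933.66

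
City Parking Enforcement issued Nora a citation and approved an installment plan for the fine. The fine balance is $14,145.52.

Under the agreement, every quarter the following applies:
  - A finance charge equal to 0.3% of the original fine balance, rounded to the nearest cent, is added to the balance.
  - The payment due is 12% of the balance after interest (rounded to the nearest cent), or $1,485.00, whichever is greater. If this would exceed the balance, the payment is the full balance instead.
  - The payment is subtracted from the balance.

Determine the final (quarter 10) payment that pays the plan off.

Quarter 1: $14,145.52 +$42.44 interest = $14,187.96; pay $1,702.56 → $12,485.40
Quarter 2: $12,485.40 +$42.44 interest = $12,527.84; pay $1,503.34 → $11,024.50
Quarter 3: $11,024.50 +$42.44 interest = $11,066.94; pay $1,485.00 → $9,581.94
Quarter 4: $9,581.94 +$42.44 interest = $9,624.38; pay $1,485.00 → $8,139.38
Quarter 5: $8,139.38 +$42.44 interest = $8,181.82; pay $1,485.00 → $6,696.82
Quarter 6: $6,696.82 +$42.44 interest = $6,739.26; pay $1,485.00 → $5,254.26
Quarter 7: $5,254.26 +$42.44 interest = $5,296.70; pay $1,485.00 → $3,811.70
Quarter 8: $3,811.70 +$42.44 interest = $3,854.14; pay $1,485.00 → $2,369.14
Quarter 9: $2,369.14 +$42.44 interest = $2,411.58; pay $1,485.00 → $926.58
Quarter 10: $926.58 +$42.44 interest = $969.02; pay $969.02 → $0.00

$969.02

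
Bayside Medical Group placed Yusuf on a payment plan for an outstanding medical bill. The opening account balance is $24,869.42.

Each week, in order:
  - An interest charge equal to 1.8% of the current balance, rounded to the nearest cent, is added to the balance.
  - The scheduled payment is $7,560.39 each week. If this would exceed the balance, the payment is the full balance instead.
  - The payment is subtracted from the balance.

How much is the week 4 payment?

$3,201.42

Week 1: opening $24,869.42; interest $447.65 → $25,317.07; payment $7,560.39; balance $17,756.68
Week 2: opening $17,756.68; interest $319.62 → $18,076.30; payment $7,560.39; balance $10,515.91
Week 3: opening $10,515.91; interest $189.29 → $10,705.20; payment $7,560.39; balance $3,144.81
Week 4: opening $3,144.81; interest $56.61 → $3,201.42; payment $3,201.42; balance $0.00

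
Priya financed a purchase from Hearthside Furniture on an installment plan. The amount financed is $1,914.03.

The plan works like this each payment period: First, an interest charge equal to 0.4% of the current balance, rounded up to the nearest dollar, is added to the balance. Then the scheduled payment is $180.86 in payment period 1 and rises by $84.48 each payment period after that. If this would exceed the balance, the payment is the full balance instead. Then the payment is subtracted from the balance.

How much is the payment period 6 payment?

# | Opening | Interest | Payment | End bal
1 | $1,914.03 | $8.00 | $180.86 | $1,741.17
2 | $1,741.17 | $7.00 | $265.34 | $1,482.83
3 | $1,482.83 | $6.00 | $349.82 | $1,139.01
4 | $1,139.01 | $5.00 | $434.30 | $709.71
5 | $709.71 | $3.00 | $518.78 | $193.93
6 | $193.93 | $1.00 | $194.93 | $0.00

$194.93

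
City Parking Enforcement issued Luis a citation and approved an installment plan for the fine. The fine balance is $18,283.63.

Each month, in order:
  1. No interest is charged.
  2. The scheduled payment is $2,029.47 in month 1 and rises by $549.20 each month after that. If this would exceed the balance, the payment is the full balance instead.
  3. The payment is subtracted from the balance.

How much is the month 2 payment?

# | Opening | Payment | End bal
1 | $18,283.63 | $2,029.47 | $16,254.16
2 | $16,254.16 | $2,578.67 | $13,675.49

$2,578.67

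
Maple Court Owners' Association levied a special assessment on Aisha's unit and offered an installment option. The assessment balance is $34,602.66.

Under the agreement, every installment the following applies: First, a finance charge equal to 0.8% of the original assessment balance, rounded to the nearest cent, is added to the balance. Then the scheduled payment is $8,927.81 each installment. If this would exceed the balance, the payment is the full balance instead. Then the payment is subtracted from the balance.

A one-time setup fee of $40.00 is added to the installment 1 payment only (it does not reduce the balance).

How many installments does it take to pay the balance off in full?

Installment 1: $34,602.66 +$276.82 interest = $34,879.48; pay $8,927.81 (+ $40.00 fee) → $25,951.67
Installment 2: $25,951.67 +$276.82 interest = $26,228.49; pay $8,927.81 → $17,300.68
Installment 3: $17,300.68 +$276.82 interest = $17,577.50; pay $8,927.81 → $8,649.69
Installment 4: $8,649.69 +$276.82 interest = $8,926.51; pay $8,926.51 → $0.00
Balance reaches $0.00 in installment 4.

4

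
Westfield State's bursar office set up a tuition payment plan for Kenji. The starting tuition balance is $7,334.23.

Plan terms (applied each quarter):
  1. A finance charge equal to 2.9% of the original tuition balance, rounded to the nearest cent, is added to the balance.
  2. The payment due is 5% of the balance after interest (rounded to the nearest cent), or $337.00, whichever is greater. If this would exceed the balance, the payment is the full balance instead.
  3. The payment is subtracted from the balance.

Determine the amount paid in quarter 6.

$340.10

# | Opening | Interest | Payment | End bal
1 | $7,334.23 | $212.69 | $377.35 | $7,169.57
2 | $7,169.57 | $212.69 | $369.11 | $7,013.15
3 | $7,013.15 | $212.69 | $361.29 | $6,864.55
4 | $6,864.55 | $212.69 | $353.86 | $6,723.38
5 | $6,723.38 | $212.69 | $346.80 | $6,589.27
6 | $6,589.27 | $212.69 | $340.10 | $6,461.86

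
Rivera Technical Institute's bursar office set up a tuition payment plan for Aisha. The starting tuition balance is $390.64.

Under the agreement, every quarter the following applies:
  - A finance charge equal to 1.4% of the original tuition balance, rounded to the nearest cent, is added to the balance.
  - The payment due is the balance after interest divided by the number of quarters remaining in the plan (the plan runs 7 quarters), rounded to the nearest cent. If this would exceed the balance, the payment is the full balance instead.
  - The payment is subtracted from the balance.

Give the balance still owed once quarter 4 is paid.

# | Opening | Interest | Payment | End bal
1 | $390.64 | $5.47 | $56.59 | $339.52
2 | $339.52 | $5.47 | $57.50 | $287.49
3 | $287.49 | $5.47 | $58.59 | $234.37
4 | $234.37 | $5.47 | $59.96 | $179.88

$179.88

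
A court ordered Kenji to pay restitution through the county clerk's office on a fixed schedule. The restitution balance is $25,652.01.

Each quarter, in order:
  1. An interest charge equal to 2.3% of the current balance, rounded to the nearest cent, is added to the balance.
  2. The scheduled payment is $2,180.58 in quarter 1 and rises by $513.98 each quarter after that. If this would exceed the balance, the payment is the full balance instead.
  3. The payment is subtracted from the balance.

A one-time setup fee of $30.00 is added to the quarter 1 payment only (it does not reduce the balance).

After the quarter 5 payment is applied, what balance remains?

Quarter 1: opening $25,652.01; interest $590.00 → $26,242.01; payment $2,180.58 (+ $30.00 fee); balance $24,061.43
Quarter 2: opening $24,061.43; interest $553.41 → $24,614.84; payment $2,694.56; balance $21,920.28
Quarter 3: opening $21,920.28; interest $504.17 → $22,424.45; payment $3,208.54; balance $19,215.91
Quarter 4: opening $19,215.91; interest $441.97 → $19,657.88; payment $3,722.52; balance $15,935.36
Quarter 5: opening $15,935.36; interest $366.51 → $16,301.87; payment $4,236.50; balance $12,065.37

$12,065.37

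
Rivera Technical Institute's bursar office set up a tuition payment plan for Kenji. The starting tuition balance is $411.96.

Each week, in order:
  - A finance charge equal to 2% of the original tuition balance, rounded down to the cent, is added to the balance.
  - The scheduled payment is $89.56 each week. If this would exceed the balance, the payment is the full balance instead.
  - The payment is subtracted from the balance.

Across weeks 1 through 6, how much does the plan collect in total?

Week 1: $411.96 +$8.23 interest = $420.19; pay $89.56 → $330.63
Week 2: $330.63 +$8.23 interest = $338.86; pay $89.56 → $249.30
Week 3: $249.30 +$8.23 interest = $257.53; pay $89.56 → $167.97
Week 4: $167.97 +$8.23 interest = $176.20; pay $89.56 → $86.64
Week 5: $86.64 +$8.23 interest = $94.87; pay $89.56 → $5.31
Week 6: $5.31 +$8.23 interest = $13.54; pay $13.54 → $0.00
Total paid: $461.34

$461.34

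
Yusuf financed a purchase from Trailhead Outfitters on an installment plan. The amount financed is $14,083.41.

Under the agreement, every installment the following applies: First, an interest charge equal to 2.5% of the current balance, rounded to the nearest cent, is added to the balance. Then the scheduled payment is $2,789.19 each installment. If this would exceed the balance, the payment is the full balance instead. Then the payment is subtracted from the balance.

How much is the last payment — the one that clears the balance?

# | Opening | Interest | Payment | End bal
1 | $14,083.41 | $352.09 | $2,789.19 | $11,646.31
2 | $11,646.31 | $291.16 | $2,789.19 | $9,148.28
3 | $9,148.28 | $228.71 | $2,789.19 | $6,587.80
4 | $6,587.80 | $164.70 | $2,789.19 | $3,963.31
5 | $3,963.31 | $99.08 | $2,789.19 | $1,273.20
6 | $1,273.20 | $31.83 | $1,305.03 | $0.00

$1,305.03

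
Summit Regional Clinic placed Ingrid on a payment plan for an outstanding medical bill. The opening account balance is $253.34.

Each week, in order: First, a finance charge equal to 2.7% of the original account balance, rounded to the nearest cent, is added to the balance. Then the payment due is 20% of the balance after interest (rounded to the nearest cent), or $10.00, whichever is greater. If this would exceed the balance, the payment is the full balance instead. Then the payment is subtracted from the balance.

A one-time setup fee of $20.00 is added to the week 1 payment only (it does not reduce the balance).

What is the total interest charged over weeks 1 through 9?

$61.56

# | Opening | Interest | Payment | Fee | End bal
1 | $253.34 | $6.84 | $52.04 | $20.00 | $208.14
2 | $208.14 | $6.84 | $43.00 | — | $171.98
3 | $171.98 | $6.84 | $35.76 | — | $143.06
4 | $143.06 | $6.84 | $29.98 | — | $119.92
5 | $119.92 | $6.84 | $25.35 | — | $101.41
6 | $101.41 | $6.84 | $21.65 | — | $86.60
7 | $86.60 | $6.84 | $18.69 | — | $74.75
8 | $74.75 | $6.84 | $16.32 | — | $65.27
9 | $65.27 | $6.84 | $14.42 | — | $57.69
Total interest: $6.84 + $6.84 + $6.84 + $6.84 + $6.84 + $6.84 + $6.84 + $6.84 + $6.84 = $61.56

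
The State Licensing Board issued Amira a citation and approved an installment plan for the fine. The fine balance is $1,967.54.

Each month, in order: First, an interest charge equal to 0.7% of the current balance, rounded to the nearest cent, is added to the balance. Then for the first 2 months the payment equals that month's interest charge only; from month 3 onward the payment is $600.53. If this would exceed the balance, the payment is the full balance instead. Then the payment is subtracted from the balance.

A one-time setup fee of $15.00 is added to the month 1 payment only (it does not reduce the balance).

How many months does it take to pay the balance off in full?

Month 1: opening $1,967.54; interest $13.77 → $1,981.31; payment $13.77 (+ $15.00 fee); balance $1,967.54
Month 2: opening $1,967.54; interest $13.77 → $1,981.31; payment $13.77; balance $1,967.54
Month 3: opening $1,967.54; interest $13.77 → $1,981.31; payment $600.53; balance $1,380.78
Month 4: opening $1,380.78; interest $9.67 → $1,390.45; payment $600.53; balance $789.92
Month 5: opening $789.92; interest $5.53 → $795.45; payment $600.53; balance $194.92
Month 6: opening $194.92; interest $1.36 → $196.28; payment $196.28; balance $0.00
Balance reaches $0.00 in month 6.

6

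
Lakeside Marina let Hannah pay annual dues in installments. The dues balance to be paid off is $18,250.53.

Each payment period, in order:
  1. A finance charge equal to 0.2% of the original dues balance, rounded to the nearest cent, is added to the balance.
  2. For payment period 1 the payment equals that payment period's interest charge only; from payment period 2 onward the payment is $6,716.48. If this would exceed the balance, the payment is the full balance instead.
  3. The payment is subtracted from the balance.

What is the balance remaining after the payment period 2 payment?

Payment period 1: $18,250.53 +$36.50 interest = $18,287.03; pay $36.50 → $18,250.53
Payment period 2: $18,250.53 +$36.50 interest = $18,287.03; pay $6,716.48 → $11,570.55

$11,570.55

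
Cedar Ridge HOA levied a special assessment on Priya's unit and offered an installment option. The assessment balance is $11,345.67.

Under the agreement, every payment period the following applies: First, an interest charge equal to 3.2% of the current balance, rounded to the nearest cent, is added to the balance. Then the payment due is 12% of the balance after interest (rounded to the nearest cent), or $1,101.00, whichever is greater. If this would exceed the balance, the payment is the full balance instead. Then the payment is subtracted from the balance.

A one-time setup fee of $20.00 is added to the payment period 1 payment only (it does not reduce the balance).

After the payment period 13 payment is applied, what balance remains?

$0.00

Payment period 1: $11,345.67 +$363.06 interest = $11,708.73; pay $1,405.05 (+ $20.00 fee) → $10,303.68
Payment period 2: $10,303.68 +$329.72 interest = $10,633.40; pay $1,276.01 → $9,357.39
Payment period 3: $9,357.39 +$299.44 interest = $9,656.83; pay $1,158.82 → $8,498.01
Payment period 4: $8,498.01 +$271.94 interest = $8,769.95; pay $1,101.00 → $7,668.95
Payment period 5: $7,668.95 +$245.41 interest = $7,914.36; pay $1,101.00 → $6,813.36
Payment period 6: $6,813.36 +$218.03 interest = $7,031.39; pay $1,101.00 → $5,930.39
Payment period 7: $5,930.39 +$189.77 interest = $6,120.16; pay $1,101.00 → $5,019.16
Payment period 8: $5,019.16 +$160.61 interest = $5,179.77; pay $1,101.00 → $4,078.77
Payment period 9: $4,078.77 +$130.52 interest = $4,209.29; pay $1,101.00 → $3,108.29
Payment period 10: $3,108.29 +$99.47 interest = $3,207.76; pay $1,101.00 → $2,106.76
Payment period 11: $2,106.76 +$67.42 interest = $2,174.18; pay $1,101.00 → $1,073.18
Payment period 12: $1,073.18 +$34.34 interest = $1,107.52; pay $1,101.00 → $6.52
Payment period 13: $6.52 +$0.21 interest = $6.73; pay $6.73 → $0.00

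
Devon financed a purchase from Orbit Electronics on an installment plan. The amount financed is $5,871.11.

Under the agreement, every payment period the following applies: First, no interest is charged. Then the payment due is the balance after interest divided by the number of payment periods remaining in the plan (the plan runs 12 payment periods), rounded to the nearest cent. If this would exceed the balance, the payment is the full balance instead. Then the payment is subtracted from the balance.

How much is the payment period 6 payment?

$489.26

Payment period 1: $5,871.11 − $489.26 → $5,381.85
Payment period 2: $5,381.85 − $489.26 → $4,892.59
Payment period 3: $4,892.59 − $489.26 → $4,403.33
Payment period 4: $4,403.33 − $489.26 → $3,914.07
Payment period 5: $3,914.07 − $489.26 → $3,424.81
Payment period 6: $3,424.81 − $489.26 → $2,935.55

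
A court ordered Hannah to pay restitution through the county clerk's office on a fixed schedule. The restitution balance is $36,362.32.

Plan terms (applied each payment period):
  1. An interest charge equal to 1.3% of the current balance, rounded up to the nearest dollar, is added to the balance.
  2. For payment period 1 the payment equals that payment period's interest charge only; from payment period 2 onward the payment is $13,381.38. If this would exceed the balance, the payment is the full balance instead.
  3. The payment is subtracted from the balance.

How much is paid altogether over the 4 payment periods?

Payment period 1: opening $36,362.32; interest $473.00 → $36,835.32; payment $473.00; balance $36,362.32
Payment period 2: opening $36,362.32; interest $473.00 → $36,835.32; payment $13,381.38; balance $23,453.94
Payment period 3: opening $23,453.94; interest $305.00 → $23,758.94; payment $13,381.38; balance $10,377.56
Payment period 4: opening $10,377.56; interest $135.00 → $10,512.56; payment $10,512.56; balance $0.00
Total paid: $37,748.32

$37,748.32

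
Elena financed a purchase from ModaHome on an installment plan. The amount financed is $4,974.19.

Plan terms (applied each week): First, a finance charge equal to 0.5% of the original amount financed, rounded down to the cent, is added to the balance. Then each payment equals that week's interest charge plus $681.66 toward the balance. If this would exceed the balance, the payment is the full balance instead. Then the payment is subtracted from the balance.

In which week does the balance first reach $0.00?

Week 1: opening $4,974.19; interest $24.87 → $4,999.06; payment $706.53; balance $4,292.53
Week 2: opening $4,292.53; interest $24.87 → $4,317.40; payment $706.53; balance $3,610.87
Week 3: opening $3,610.87; interest $24.87 → $3,635.74; payment $706.53; balance $2,929.21
Week 4: opening $2,929.21; interest $24.87 → $2,954.08; payment $706.53; balance $2,247.55
Week 5: opening $2,247.55; interest $24.87 → $2,272.42; payment $706.53; balance $1,565.89
Week 6: opening $1,565.89; interest $24.87 → $1,590.76; payment $706.53; balance $884.23
Week 7: opening $884.23; interest $24.87 → $909.10; payment $706.53; balance $202.57
Week 8: opening $202.57; interest $24.87 → $227.44; payment $227.44; balance $0.00
Balance reaches $0.00 in week 8.

8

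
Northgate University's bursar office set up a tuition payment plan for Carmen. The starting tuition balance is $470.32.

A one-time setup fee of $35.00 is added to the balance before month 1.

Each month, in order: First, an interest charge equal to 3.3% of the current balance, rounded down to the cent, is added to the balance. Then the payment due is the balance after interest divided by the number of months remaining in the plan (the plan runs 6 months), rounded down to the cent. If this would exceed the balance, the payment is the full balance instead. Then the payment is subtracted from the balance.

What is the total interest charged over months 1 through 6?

# | Opening | Interest | Payment | End bal
1 | $505.32 | $16.67 | $86.99 | $435.00
2 | $435.00 | $14.35 | $89.87 | $359.48
3 | $359.48 | $11.86 | $92.83 | $278.51
4 | $278.51 | $9.19 | $95.90 | $191.80
5 | $191.80 | $6.32 | $99.06 | $99.06
6 | $99.06 | $3.26 | $102.32 | $0.00
Total interest: $16.67 + $14.35 + $11.86 + $9.19 + $6.32 + $3.26 = $61.65

$61.65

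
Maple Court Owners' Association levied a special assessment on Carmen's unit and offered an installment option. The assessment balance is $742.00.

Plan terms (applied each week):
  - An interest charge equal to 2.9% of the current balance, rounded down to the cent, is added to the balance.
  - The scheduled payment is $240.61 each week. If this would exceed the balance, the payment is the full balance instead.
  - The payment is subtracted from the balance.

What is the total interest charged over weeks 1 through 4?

$47.18

Week 1: opening $742.00; interest $21.51 → $763.51; payment $240.61; balance $522.90
Week 2: opening $522.90; interest $15.16 → $538.06; payment $240.61; balance $297.45
Week 3: opening $297.45; interest $8.62 → $306.07; payment $240.61; balance $65.46
Week 4: opening $65.46; interest $1.89 → $67.35; payment $67.35; balance $0.00
Total interest: $21.51 + $15.16 + $8.62 + $1.89 = $47.18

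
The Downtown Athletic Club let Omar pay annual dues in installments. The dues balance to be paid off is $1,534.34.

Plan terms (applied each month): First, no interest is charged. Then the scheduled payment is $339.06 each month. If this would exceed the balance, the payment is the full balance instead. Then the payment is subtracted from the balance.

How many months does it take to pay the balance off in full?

5

Month 1: $1,534.34 − $339.06 → $1,195.28
Month 2: $1,195.28 − $339.06 → $856.22
Month 3: $856.22 − $339.06 → $517.16
Month 4: $517.16 − $339.06 → $178.10
Month 5: $178.10 − $178.10 → $0.00
Balance reaches $0.00 in month 5.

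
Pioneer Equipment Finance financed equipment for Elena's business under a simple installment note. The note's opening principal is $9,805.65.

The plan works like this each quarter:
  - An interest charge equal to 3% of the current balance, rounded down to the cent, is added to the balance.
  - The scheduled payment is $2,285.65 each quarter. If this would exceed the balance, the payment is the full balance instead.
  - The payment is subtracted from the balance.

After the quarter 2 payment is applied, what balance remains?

Quarter 1: $9,805.65 +$294.16 interest = $10,099.81; pay $2,285.65 → $7,814.16
Quarter 2: $7,814.16 +$234.42 interest = $8,048.58; pay $2,285.65 → $5,762.93

$5,762.93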